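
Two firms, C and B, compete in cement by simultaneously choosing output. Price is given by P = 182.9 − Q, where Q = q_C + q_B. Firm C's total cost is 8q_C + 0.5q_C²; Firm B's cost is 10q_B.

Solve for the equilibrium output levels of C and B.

35.38, 68.76

Firm C's profit: π = q_C(182.9 − (q_C + q_B)) − 8q_C − 0.5q_C².
∂π/∂q_C = 174.9 − 3q_C − q_B = 0, so q_C = 58.3 − (1/3)q_B.
For B: ∂π/∂q_B = 172.9 − 2q_B − q_C = 0 ⇒ q_B = 86.45 − 0.5q_C.
Plugging q_B into C's best response: q_C = 58.3 − (1/3)(86.45 − 0.5q_C) ⇒ (5/6)q_C = 1769/60, so q_C = 35.38.
Then q_B = 86.45 − 0.5·35.38 = 68.76.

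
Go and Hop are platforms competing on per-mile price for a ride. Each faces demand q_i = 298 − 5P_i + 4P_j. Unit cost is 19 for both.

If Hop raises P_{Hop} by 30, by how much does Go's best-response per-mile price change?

Go's profit: π = (P_{Go} − 19)(298 − 5P_{Go} + 4P_{Hop}).
∂π/∂P_{Go} = 393 − 10P_{Go} + 4P_{Hop} = 0 ⇒ P_{Go} = 39.3 + 0.4P_{Hop}.
The reaction-function slope is 0.4, so a 30-unit rise in P_{Hop} moves P_{Go} by 0.4 × 30 = 12. Go's best response rises — the actions are strategic complements.

12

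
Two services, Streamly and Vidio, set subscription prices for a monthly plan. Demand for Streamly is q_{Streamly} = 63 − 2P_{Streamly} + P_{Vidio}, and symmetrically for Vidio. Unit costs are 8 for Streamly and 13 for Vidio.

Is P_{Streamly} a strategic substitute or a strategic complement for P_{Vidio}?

strategic complements

Streamly's profit: π = (P_{Streamly} − 8)(63 − 2P_{Streamly} + P_{Vidio}).
∂π/∂P_{Streamly} = 79 − 4P_{Streamly} + P_{Vidio} = 0 ⇒ P_{Streamly} = 19.75 + 0.25P_{Vidio}.
The best-response slope dP_{Streamly}/dP_{Vidio} = 0.25 > 0: the reaction function is upward-sloping, so the choices are strategic complements.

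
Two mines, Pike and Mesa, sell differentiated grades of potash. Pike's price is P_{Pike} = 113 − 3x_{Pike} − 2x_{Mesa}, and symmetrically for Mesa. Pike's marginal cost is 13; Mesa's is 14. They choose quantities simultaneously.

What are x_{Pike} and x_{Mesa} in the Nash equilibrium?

Mine Pike's profit: π = x_{Pike}(113 − 3x_{Pike} − 2x_{Mesa}) − 13x_{Pike}.
∂π/∂x_{Pike} = 100 − 6x_{Pike} − 2x_{Mesa} = 0 ⇒ x_{Pike} = 50/3 − (1/3)x_{Mesa}.
Similarly x_{Mesa} = 16.5 − (1/3)x_{Pike}.
Solving the two reaction functions simultaneously: (1 − (−1/3)(−1/3))x_{Pike} = 50/3 − (1/3)·16.5, so (8/9)x_{Pike} = 67/6 and x_{Pike} = 12.5625.
Then x_{Mesa} = 16.5 − (1/3)·12.5625 = 12.3125.

12.5625, 12.3125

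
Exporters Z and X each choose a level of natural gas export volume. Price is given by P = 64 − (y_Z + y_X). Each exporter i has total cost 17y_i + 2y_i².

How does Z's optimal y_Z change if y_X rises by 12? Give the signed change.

Exporter Z's profit: π = y_Z(64 − (y_Z + y_X)) − 17y_Z − 2y_Z².
∂π/∂y_Z = 47 − 6y_Z − y_X = 0, so y_Z = 47/6 − (1/6)y_X.
The reaction-function slope is −1/6, so a 12-unit rise in y_X moves y_Z by −1/6 × 12 = −2. Z's best response falls — the actions are strategic substitutes.

-2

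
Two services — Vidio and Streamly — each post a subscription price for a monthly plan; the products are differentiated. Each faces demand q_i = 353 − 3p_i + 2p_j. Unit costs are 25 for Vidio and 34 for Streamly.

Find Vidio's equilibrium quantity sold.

Vidio's profit: π = (p_{Vidio} − 25)(353 − 3p_{Vidio} + 2p_{Streamly}).
∂π/∂p_{Vidio} = 428 − 6p_{Vidio} + 2p_{Streamly} = 0 ⇒ p_{Vidio} = 214/3 + (1/3)p_{Streamly}.
Similarly p_{Streamly} = 455/6 + (1/3)p_{Vidio}.
Solving the two reaction functions simultaneously: (1 − (1/3)(1/3))p_{Vidio} = 214/3 + (1/3)·(455/6), so (8/9)p_{Vidio} = 1739/18 and p_{Vidio} = 108.6875.
Then p_{Streamly} = 455/6 + (1/3)·108.6875 = 112.0625.
q_{Vidio} = 353 − 3·108.6875 + 2·112.0625 = 251.0625.

251.0625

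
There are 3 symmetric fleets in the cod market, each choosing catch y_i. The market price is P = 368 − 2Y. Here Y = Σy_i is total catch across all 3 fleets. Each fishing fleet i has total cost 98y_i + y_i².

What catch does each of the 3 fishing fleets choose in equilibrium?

27

A representative fishing fleet's profit is π_i = y_i(368 − 2Y) − 98y_i − y_i², with Y = y_i + Σ_{j≠i} y_j.
First-order condition: 270 − 6y_i − 2Σ_{j≠i} y_j = 0.
With identical fishing fleets, set every y_j = y: then 270 − 6y − 4y = 0, i.e. y = 270/10 = 27.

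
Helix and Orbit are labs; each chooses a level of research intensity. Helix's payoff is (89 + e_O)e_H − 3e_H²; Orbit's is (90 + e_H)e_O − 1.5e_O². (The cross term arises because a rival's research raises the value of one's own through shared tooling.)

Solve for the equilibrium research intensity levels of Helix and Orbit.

21, 37

Expanding Helix's payoff: 89e_H + e_Oe_H − 3e_H².
∂π/∂e_H = 89 + e_O − 6e_H = 0, so e_H = 89/6 + (1/6)e_O.
Likewise for Orbit: e_O = 30 + (1/3)e_H.
Solving the two reaction functions simultaneously: (1 − (1/6)(1/3))e_H = 89/6 + (1/6)·30, so (17/18)e_H = 119/6 and e_H = 21.
Then e_O = 30 + (1/3)·21 = 37.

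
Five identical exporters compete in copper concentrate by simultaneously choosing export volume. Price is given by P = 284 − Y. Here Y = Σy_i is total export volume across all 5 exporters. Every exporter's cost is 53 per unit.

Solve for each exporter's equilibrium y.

A representative exporter's profit is π_i = y_i(284 − Y) − 53y_i, with Y = y_i + Σ_{j≠i} y_j.
First-order condition: 231 − 2y_i − Σ_{j≠i} y_j = 0.
With identical exporters, set every y_j = y: then 231 − 2y − 4y = 0, i.e. y = 231/6 = 38.5.

38.5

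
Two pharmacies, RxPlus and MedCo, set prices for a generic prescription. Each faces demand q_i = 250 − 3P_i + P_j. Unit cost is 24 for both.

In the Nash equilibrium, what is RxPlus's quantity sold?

121.2

RxPlus's profit: π = (P_{RxPlus} − 24)(250 − 3P_{RxPlus} + P_{MedCo}).
∂π/∂P_{RxPlus} = 322 − 6P_{RxPlus} + P_{MedCo} = 0 ⇒ P_{RxPlus} = 161/3 + (1/6)P_{MedCo}.
By symmetry P_{MedCo} = P_{RxPlus}; substituting into the reaction function, (5/6)P_{RxPlus} = 161/3 and P_{RxPlus} = 64.4.
q_{RxPlus} = 250 − 3·64.4 + 64.4 = 121.2.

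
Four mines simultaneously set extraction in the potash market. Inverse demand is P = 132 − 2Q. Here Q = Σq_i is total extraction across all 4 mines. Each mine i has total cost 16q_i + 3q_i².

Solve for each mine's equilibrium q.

7.25

A representative mine's profit is π_i = q_i(132 − 2Q) − 16q_i − 3q_i², with Q = q_i + Σ_{j≠i} q_j.
First-order condition: 116 − 10q_i − 2Σ_{j≠i} q_j = 0.
With identical mines, set every q_j = q: then 116 − 10q − 6q = 0, i.e. q = 116/16 = 7.25.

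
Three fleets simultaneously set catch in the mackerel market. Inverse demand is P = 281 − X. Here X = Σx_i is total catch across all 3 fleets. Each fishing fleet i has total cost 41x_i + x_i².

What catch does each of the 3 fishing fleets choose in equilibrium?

40

A representative fishing fleet's profit is π_i = x_i(281 − X) − 41x_i − x_i², with X = x_i + Σ_{j≠i} x_j.
First-order condition: 240 − 4x_i − Σ_{j≠i} x_j = 0.
In a symmetric equilibrium every fishing fleet chooses the same x, so Σ_{j≠i} x_j = 2x. The condition becomes 240 − 6x = 0, giving x = 240/6 = 40.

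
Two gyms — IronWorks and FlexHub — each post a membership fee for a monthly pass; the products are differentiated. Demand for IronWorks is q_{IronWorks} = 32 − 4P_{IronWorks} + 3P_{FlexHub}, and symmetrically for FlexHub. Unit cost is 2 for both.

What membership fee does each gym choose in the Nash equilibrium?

IronWorks's profit: π = (P_{IronWorks} − 2)(32 − 4P_{IronWorks} + 3P_{FlexHub}).
∂π/∂P_{IronWorks} = 40 − 8P_{IronWorks} + 3P_{FlexHub} = 0 ⇒ P_{IronWorks} = 5 + 0.375P_{FlexHub}.
Setting P_{IronWorks} = P_{FlexHub} in the reaction function: P_{IronWorks} = 5 + 0.375P_{IronWorks}, so P_{IronWorks} = 5 / 0.625 = 8.

8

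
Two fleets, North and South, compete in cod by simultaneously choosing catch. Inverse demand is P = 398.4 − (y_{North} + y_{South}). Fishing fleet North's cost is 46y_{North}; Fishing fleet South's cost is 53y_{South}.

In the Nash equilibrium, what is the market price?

165.8

Fishing fleet North's profit: π = y_{North}(398.4 − (y_{North} + y_{South})) − 46y_{North}.
∂π/∂y_{North} = 352.4 − 2y_{North} − y_{South} = 0, so y_{North} = 176.2 − 0.5y_{South}.
By the same steps for South: y_{South} = 172.7 − 0.5y_{North}.
Solving the two reaction functions simultaneously: (1 − (−0.5)(−0.5))y_{North} = 176.2 − 0.5·172.7, so 0.75y_{North} = 89.85 and y_{North} = 119.8.
Then y_{South} = 172.7 − 0.5·119.8 = 112.8.
Equilibrium price: P = 398.4 − 232.6 = 165.8.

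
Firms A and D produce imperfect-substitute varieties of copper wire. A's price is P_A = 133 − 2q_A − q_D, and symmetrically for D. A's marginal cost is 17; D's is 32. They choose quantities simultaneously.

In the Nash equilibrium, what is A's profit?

Firm A's profit: π = q_A(133 − 2q_A − q_D) − 17q_A.
∂π/∂q_A = 116 − 4q_A − q_D = 0 ⇒ q_A = 29 − 0.25q_D.
Similarly q_D = 25.25 − 0.25q_A.
Plugging q_D into A's best response: q_A = 29 − 0.25(25.25 − 0.25q_A) ⇒ 0.9375q_A = 22.6875, so q_A = 24.2.
Then q_D = 25.25 − 0.25·24.2 = 19.2.
P_A = 133 − 2·24.2 − 19.2 = 65.4.
Profit = (65.4 − 17)·24.2 = 1171.28.

1171.28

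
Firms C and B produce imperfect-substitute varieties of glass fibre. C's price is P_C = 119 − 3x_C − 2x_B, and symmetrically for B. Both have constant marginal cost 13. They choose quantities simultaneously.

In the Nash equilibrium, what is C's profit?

526.6875

Firm C's profit: π = x_C(119 − 3x_C − 2x_B) − 13x_C.
∂π/∂x_C = 106 − 6x_C − 2x_B = 0 ⇒ x_C = 53/3 − (1/3)x_B.
The game is symmetric, so in equilibrium x_B = x_C: the reaction function gives (4/3)x_C = 53/3, hence x_C = 13.25.
P_C = 119 − 3·13.25 − 2·13.25 = 52.75.
Profit = (52.75 − 13)·13.25 = 526.6875.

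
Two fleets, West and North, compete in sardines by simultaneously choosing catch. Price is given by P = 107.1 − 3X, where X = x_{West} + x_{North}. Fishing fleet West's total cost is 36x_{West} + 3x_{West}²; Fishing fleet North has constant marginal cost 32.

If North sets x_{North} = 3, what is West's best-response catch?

Fishing fleet West's profit: π = x_{West}(107.1 − 3(x_{West} + x_{North})) − 36x_{West} − 3x_{West}².
∂π/∂x_{West} = 71.1 − 12x_{West} − 3x_{North} = 0, so x_{West} = 5.925 − 0.25x_{North}.
At x_{North} = 3: x_{West} = 5.925 − 0.25·3 = 5.175.

5.175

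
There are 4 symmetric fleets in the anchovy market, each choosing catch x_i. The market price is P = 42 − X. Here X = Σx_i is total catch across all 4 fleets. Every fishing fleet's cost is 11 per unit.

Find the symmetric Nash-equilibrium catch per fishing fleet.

A representative fishing fleet's profit is π_i = x_i(42 − X) − 11x_i, with X = x_i + Σ_{j≠i} x_j.
First-order condition: 31 − 2x_i − Σ_{j≠i} x_j = 0.
With identical fishing fleets, set every x_j = x: then 31 − 2x − 3x = 0, i.e. x = 31/5 = 6.2.

6.2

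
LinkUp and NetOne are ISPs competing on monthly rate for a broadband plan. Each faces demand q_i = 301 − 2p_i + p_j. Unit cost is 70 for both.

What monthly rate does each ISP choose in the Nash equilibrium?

147

LinkUp's profit: π = (p_{LinkUp} − 70)(301 − 2p_{LinkUp} + p_{NetOne}).
∂π/∂p_{LinkUp} = 441 − 4p_{LinkUp} + p_{NetOne} = 0 ⇒ p_{LinkUp} = 110.25 + 0.25p_{NetOne}.
By symmetry p_{NetOne} = p_{LinkUp}; substituting into the reaction function, 0.75p_{LinkUp} = 110.25 and p_{LinkUp} = 147.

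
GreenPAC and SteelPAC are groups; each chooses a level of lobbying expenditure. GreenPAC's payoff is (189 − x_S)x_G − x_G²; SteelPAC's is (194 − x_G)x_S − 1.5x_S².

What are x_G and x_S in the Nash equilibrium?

74.6, 39.8

Expanding GreenPAC's payoff: 189x_G − x_Sx_G − x_G².
∂π/∂x_G = 189 − x_S − 2x_G = 0, so x_G = 94.5 − 0.5x_S.
Likewise for SteelPAC: x_S = 194/3 − (1/3)x_G.
Substituting the second reaction function into the first: x_G = 94.5 − 0.5(194/3 − (1/3)x_G), which gives (5/6)x_G = 373/6 ⇒ x_G = 74.6.
Then x_S = 194/3 − (1/3)·74.6 = 39.8.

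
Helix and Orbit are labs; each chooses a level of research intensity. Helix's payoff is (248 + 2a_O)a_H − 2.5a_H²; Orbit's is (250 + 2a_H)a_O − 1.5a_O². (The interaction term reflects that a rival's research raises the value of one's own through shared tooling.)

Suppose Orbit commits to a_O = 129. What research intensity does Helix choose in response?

Expanding Helix's payoff: 248a_H + 2a_Oa_H − 2.5a_H².
∂π/∂a_H = 248 + 2a_O − 5a_H = 0, so a_H = 49.6 + 0.4a_O.
At a_O = 129: a_H = 49.6 + 0.4·129 = 101.2.

101.2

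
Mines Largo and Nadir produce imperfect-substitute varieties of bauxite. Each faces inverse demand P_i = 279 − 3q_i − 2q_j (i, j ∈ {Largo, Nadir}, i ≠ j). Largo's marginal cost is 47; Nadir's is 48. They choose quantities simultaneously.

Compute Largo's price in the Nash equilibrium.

134.1875

Mine Largo's profit: π = q_{Largo}(279 − 3q_{Largo} − 2q_{Nadir}) − 47q_{Largo}.
∂π/∂q_{Largo} = 232 − 6q_{Largo} − 2q_{Nadir} = 0 ⇒ q_{Largo} = 116/3 − (1/3)q_{Nadir}.
Similarly q_{Nadir} = 38.5 − (1/3)q_{Largo}.
Plugging q_{Nadir} into Largo's best response: q_{Largo} = 116/3 − (1/3)(38.5 − (1/3)q_{Largo}) ⇒ (8/9)q_{Largo} = 155/6, so q_{Largo} = 29.0625.
Then q_{Nadir} = 38.5 − (1/3)·29.0625 = 28.8125.
P_{Largo} = 279 − 3·29.0625 − 2·28.8125 = 134.1875.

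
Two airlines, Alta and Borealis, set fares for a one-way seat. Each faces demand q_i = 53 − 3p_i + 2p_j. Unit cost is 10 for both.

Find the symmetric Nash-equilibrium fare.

Alta's profit: π = (p_{Alta} − 10)(53 − 3p_{Alta} + 2p_{Borealis}).
∂π/∂p_{Alta} = 83 − 6p_{Alta} + 2p_{Borealis} = 0 ⇒ p_{Alta} = 83/6 + (1/3)p_{Borealis}.
Setting p_{Alta} = p_{Borealis} in the reaction function: p_{Alta} = 83/6 + (1/3)p_{Alta}, so p_{Alta} = (83/6) / (2/3) = 20.75.

20.75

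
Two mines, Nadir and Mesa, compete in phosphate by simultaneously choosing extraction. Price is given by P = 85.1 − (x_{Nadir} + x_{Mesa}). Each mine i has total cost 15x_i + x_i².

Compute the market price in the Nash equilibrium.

57.06

Mine Nadir's profit: π = x_{Nadir}(85.1 − (x_{Nadir} + x_{Mesa})) − 15x_{Nadir} − x_{Nadir}².
∂π/∂x_{Nadir} = 70.1 − 4x_{Nadir} − x_{Mesa} = 0, so x_{Nadir} = 17.525 − 0.25x_{Mesa}.
Setting x_{Nadir} = x_{Mesa} in the reaction function: x_{Nadir} = 17.525 − 0.25x_{Nadir}, so x_{Nadir} = 17.525 / 1.25 = 14.02.
Equilibrium price: P = 85.1 − 28.04 = 57.06.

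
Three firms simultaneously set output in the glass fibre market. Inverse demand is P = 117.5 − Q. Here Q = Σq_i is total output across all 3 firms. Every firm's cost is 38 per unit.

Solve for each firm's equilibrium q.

A representative firm's profit is π_i = q_i(117.5 − Q) − 38q_i, with Q = q_i + Σ_{j≠i} q_j.
First-order condition: 79.5 − 2q_i − Σ_{j≠i} q_j = 0.
With identical firms, set every q_j = q: then 79.5 − 2q − 2q = 0, i.e. q = 79.5/4 = 19.875.

19.875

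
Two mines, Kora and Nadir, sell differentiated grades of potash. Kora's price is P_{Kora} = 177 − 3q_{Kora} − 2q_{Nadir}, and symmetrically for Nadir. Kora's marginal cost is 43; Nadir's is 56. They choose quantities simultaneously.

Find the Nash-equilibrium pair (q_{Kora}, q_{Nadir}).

Mine Kora's profit: π = q_{Kora}(177 − 3q_{Kora} − 2q_{Nadir}) − 43q_{Kora}.
∂π/∂q_{Kora} = 134 − 6q_{Kora} − 2q_{Nadir} = 0 ⇒ q_{Kora} = 67/3 − (1/3)q_{Nadir}.
Similarly q_{Nadir} = 121/6 − (1/3)q_{Kora}.
Substituting the second reaction function into the first: q_{Kora} = 67/3 − (1/3)(121/6 − (1/3)q_{Kora}), which gives (8/9)q_{Kora} = 281/18 ⇒ q_{Kora} = 17.5625.
Then q_{Nadir} = 121/6 − (1/3)·17.5625 = 14.3125.

17.5625, 14.3125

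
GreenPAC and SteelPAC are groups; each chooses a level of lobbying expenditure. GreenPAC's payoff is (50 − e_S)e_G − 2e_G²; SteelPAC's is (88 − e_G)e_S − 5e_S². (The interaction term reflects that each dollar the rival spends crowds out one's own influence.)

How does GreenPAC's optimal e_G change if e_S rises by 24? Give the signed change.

-6

Expanding GreenPAC's payoff: 50e_G − e_Se_G − 2e_G².
∂π/∂e_G = 50 − e_S − 4e_G = 0, so e_G = 12.5 − 0.25e_S.
The reaction-function slope is −0.25, so a 24-unit rise in e_S moves e_G by −0.25 × 24 = −6. GreenPAC's best response falls — the actions are strategic substitutes.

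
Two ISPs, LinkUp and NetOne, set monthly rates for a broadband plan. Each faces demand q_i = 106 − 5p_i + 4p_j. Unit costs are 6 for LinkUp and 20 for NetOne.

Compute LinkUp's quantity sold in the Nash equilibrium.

LinkUp's profit: π = (p_{LinkUp} − 6)(106 − 5p_{LinkUp} + 4p_{NetOne}).
∂π/∂p_{LinkUp} = 136 − 10p_{LinkUp} + 4p_{NetOne} = 0 ⇒ p_{LinkUp} = 13.6 + 0.4p_{NetOne}.
Similarly p_{NetOne} = 20.6 + 0.4p_{LinkUp}.
Substituting the second reaction function into the first: p_{LinkUp} = 13.6 + 0.4(20.6 + 0.4p_{LinkUp}), which gives 0.84p_{LinkUp} = 21.84 ⇒ p_{LinkUp} = 26.
Then p_{NetOne} = 20.6 + 0.4·26 = 31.
q_{LinkUp} = 106 − 5·26 + 4·31 = 100.

100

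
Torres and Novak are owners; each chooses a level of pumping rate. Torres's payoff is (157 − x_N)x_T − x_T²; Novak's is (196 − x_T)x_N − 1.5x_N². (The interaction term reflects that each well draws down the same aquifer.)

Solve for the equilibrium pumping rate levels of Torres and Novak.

Expanding Torres's payoff: 157x_T − x_Nx_T − x_T².
∂π/∂x_T = 157 − x_N − 2x_T = 0, so x_T = 78.5 − 0.5x_N.
Likewise for Novak: x_N = 196/3 − (1/3)x_T.
Plugging x_N into Torres's best response: x_T = 78.5 − 0.5(196/3 − (1/3)x_T) ⇒ (5/6)x_T = 275/6, so x_T = 55.
Then x_N = 196/3 − (1/3)·55 = 47.

55, 47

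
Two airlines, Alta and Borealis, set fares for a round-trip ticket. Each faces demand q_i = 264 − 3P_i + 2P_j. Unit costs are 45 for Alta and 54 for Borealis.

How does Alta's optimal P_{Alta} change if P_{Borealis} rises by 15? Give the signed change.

Alta's profit: π = (P_{Alta} − 45)(264 − 3P_{Alta} + 2P_{Borealis}).
∂π/∂P_{Alta} = 399 − 6P_{Alta} + 2P_{Borealis} = 0 ⇒ P_{Alta} = 66.5 + (1/3)P_{Borealis}.
The reaction-function slope is 1/3, so a 15-unit rise in P_{Borealis} moves P_{Alta} by 1/3 × 15 = 5. Alta's best response rises — the actions are strategic complements.

5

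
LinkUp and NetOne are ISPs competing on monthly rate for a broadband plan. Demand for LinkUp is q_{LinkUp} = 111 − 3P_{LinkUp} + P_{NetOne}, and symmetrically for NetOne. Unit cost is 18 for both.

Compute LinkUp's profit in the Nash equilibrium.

675

LinkUp's profit: π = (P_{LinkUp} − 18)(111 − 3P_{LinkUp} + P_{NetOne}).
∂π/∂P_{LinkUp} = 165 − 6P_{LinkUp} + P_{NetOne} = 0 ⇒ P_{LinkUp} = 27.5 + (1/6)P_{NetOne}.
Setting P_{LinkUp} = P_{NetOne} in the reaction function: P_{LinkUp} = 27.5 + (1/6)P_{LinkUp}, so P_{LinkUp} = 27.5 / (5/6) = 33.
q_{LinkUp} = 111 − 3·33 + 33 = 45.
Profit = (33 − 18)·45 = 675.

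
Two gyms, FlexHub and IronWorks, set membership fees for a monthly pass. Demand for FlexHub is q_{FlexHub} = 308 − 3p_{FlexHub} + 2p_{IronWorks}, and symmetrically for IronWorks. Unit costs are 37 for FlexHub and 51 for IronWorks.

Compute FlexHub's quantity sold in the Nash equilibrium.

FlexHub's profit: π = (p_{FlexHub} − 37)(308 − 3p_{FlexHub} + 2p_{IronWorks}).
∂π/∂p_{FlexHub} = 419 − 6p_{FlexHub} + 2p_{IronWorks} = 0 ⇒ p_{FlexHub} = 419/6 + (1/3)p_{IronWorks}.
Similarly p_{IronWorks} = 461/6 + (1/3)p_{FlexHub}.
Substituting the second reaction function into the first: p_{FlexHub} = 419/6 + (1/3)(461/6 + (1/3)p_{FlexHub}), which gives (8/9)p_{FlexHub} = 859/9 ⇒ p_{FlexHub} = 107.375.
Then p_{IronWorks} = 461/6 + (1/3)·107.375 = 112.625.
q_{FlexHub} = 308 − 3·107.375 + 2·112.625 = 211.125.

211.125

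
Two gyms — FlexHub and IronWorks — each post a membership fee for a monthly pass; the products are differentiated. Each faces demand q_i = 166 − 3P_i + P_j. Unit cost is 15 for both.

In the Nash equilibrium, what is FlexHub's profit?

2219.52

FlexHub's profit: π = (P_{FlexHub} − 15)(166 − 3P_{FlexHub} + P_{IronWorks}).
∂π/∂P_{FlexHub} = 211 − 6P_{FlexHub} + P_{IronWorks} = 0 ⇒ P_{FlexHub} = 211/6 + (1/6)P_{IronWorks}.
Setting P_{FlexHub} = P_{IronWorks} in the reaction function: P_{FlexHub} = 211/6 + (1/6)P_{FlexHub}, so P_{FlexHub} = (211/6) / (5/6) = 42.2.
q_{FlexHub} = 166 − 3·42.2 + 42.2 = 81.6.
Profit = (42.2 − 15)·81.6 = 2219.52.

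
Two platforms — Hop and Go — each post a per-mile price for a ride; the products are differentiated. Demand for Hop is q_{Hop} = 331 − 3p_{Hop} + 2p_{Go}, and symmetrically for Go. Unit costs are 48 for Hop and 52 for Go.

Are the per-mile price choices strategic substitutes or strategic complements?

Hop's profit: π = (p_{Hop} − 48)(331 − 3p_{Hop} + 2p_{Go}).
∂π/∂p_{Hop} = 475 − 6p_{Hop} + 2p_{Go} = 0 ⇒ p_{Hop} = 475/6 + (1/3)p_{Go}.
The best-response slope dp_{Hop}/dp_{Go} = 1/3 > 0: the reaction function is upward-sloping, so the choices are strategic complements.

strategic complements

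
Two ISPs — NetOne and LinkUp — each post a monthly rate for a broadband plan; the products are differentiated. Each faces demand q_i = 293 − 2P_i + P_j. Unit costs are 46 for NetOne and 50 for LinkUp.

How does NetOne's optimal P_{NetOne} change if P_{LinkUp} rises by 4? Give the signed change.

NetOne's profit: π = (P_{NetOne} − 46)(293 − 2P_{NetOne} + P_{LinkUp}).
∂π/∂P_{NetOne} = 385 − 4P_{NetOne} + P_{LinkUp} = 0 ⇒ P_{NetOne} = 96.25 + 0.25P_{LinkUp}.
The reaction-function slope is 0.25, so a 4-unit rise in P_{LinkUp} moves P_{NetOne} by 0.25 × 4 = 1. NetOne's best response rises — the actions are strategic complements.

1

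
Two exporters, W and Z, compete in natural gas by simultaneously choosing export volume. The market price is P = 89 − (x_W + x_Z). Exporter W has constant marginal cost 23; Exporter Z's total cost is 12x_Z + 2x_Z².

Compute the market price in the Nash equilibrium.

Exporter W's profit: π = x_W(89 − (x_W + x_Z)) − 23x_W.
∂π/∂x_W = 66 − 2x_W − x_Z = 0, so x_W = 33 − 0.5x_Z.
For Z: ∂π/∂x_Z = 77 − 6x_Z − x_W = 0 ⇒ x_Z = 77/6 − (1/6)x_W.
Solving the two reaction functions simultaneously: (1 − (−0.5)(−1/6))x_W = 33 − 0.5·(77/6), so (11/12)x_W = 319/12 and x_W = 29.
Then x_Z = 77/6 − (1/6)·29 = 8.
Equilibrium price: P = 89 − 37 = 52.

52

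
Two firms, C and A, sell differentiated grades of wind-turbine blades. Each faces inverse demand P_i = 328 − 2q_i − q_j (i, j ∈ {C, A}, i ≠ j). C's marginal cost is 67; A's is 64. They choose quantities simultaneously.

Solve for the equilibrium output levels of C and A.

52, 53

Firm C's profit: π = q_C(328 − 2q_C − q_A) − 67q_C.
∂π/∂q_C = 261 − 4q_C − q_A = 0 ⇒ q_C = 65.25 − 0.25q_A.
Similarly q_A = 66 − 0.25q_C.
Plugging q_A into C's best response: q_C = 65.25 − 0.25(66 − 0.25q_C) ⇒ 0.9375q_C = 48.75, so q_C = 52.
Then q_A = 66 − 0.25·52 = 53.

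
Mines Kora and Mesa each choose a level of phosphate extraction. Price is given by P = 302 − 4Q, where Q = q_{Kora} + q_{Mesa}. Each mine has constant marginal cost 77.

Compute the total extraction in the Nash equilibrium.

Mine Kora's profit: π = q_{Kora}(302 − 4(q_{Kora} + q_{Mesa})) − 77q_{Kora}.
∂π/∂q_{Kora} = 225 − 8q_{Kora} − 4q_{Mesa} = 0, so q_{Kora} = 28.125 − 0.5q_{Mesa}.
The game is symmetric, so in equilibrium q_{Mesa} = q_{Kora}: the reaction function gives 1.5q_{Kora} = 28.125, hence q_{Kora} = 18.75.
Total extraction: 18.75 + 18.75 = 37.5.

37.5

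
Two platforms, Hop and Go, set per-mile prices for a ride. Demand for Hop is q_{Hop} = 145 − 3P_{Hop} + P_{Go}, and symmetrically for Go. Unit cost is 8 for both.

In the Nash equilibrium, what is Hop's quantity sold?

Hop's profit: π = (P_{Hop} − 8)(145 − 3P_{Hop} + P_{Go}).
∂π/∂P_{Hop} = 169 − 6P_{Hop} + P_{Go} = 0 ⇒ P_{Hop} = 169/6 + (1/6)P_{Go}.
By symmetry P_{Go} = P_{Hop}; substituting into the reaction function, (5/6)P_{Hop} = 169/6 and P_{Hop} = 33.8.
q_{Hop} = 145 − 3·33.8 + 33.8 = 77.4.

77.4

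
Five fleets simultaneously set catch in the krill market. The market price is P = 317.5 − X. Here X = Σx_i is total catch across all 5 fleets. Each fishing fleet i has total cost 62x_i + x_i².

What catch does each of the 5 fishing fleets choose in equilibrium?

31.9375

A representative fishing fleet's profit is π_i = x_i(317.5 − X) − 62x_i − x_i², with X = x_i + Σ_{j≠i} x_j.
First-order condition: 255.5 − 4x_i − Σ_{j≠i} x_j = 0.
Imposing symmetry (x_j = x for all j) turns Σ_{j≠i} x_j into 4x, so 255.5 = 8x and x = 31.9375.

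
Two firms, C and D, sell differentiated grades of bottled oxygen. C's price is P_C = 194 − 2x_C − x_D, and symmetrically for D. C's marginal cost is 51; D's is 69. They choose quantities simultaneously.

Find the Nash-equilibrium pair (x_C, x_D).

29.8, 23.8

Firm C's profit: π = x_C(194 − 2x_C − x_D) − 51x_C.
∂π/∂x_C = 143 − 4x_C − x_D = 0 ⇒ x_C = 35.75 − 0.25x_D.
Similarly x_D = 31.25 − 0.25x_C.
Solving the two reaction functions simultaneously: (1 − (−0.25)(−0.25))x_C = 35.75 − 0.25·31.25, so 0.9375x_C = 27.9375 and x_C = 29.8.
Then x_D = 31.25 − 0.25·29.8 = 23.8.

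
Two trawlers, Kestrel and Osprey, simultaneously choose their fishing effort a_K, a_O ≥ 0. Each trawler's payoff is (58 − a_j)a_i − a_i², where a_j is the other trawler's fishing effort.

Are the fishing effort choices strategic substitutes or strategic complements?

Kestrel's payoff is (58 − a_O)a_K − a_K².
∂π/∂a_K = 58 − a_O − 2a_K = 0, so a_K = 29 − 0.5a_O.
The best-response slope da_K/da_O = −0.5 < 0: the reaction function is downward-sloping, so the choices are strategic substitutes.

strategic substitutes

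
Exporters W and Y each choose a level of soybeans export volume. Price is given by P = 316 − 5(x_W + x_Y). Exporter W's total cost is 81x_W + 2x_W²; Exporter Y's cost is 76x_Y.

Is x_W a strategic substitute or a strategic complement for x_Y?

Exporter W's profit: π = x_W(316 − 5(x_W + x_Y)) − 81x_W − 2x_W².
∂π/∂x_W = 235 − 14x_W − 5x_Y = 0, so x_W = 235/14 − (5/14)x_Y.
The best-response slope dx_W/dx_Y = −5/14 < 0: the reaction function is downward-sloping, so the choices are strategic substitutes.

strategic substitutes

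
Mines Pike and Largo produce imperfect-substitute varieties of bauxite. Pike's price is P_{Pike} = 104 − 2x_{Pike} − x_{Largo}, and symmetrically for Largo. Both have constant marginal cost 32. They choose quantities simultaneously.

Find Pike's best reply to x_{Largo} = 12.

Mine Pike's profit: π = x_{Pike}(104 − 2x_{Pike} − x_{Largo}) − 32x_{Pike}.
∂π/∂x_{Pike} = 72 − 4x_{Pike} − x_{Largo} = 0 ⇒ x_{Pike} = 18 − 0.25x_{Largo}.
At x_{Largo} = 12: x_{Pike} = 18 − 0.25·12 = 15.

15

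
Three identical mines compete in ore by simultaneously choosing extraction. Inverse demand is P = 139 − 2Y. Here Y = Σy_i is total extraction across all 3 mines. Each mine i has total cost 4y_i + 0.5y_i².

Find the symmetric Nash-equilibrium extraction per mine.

15

A representative mine's profit is π_i = y_i(139 − 2Y) − 4y_i − 0.5y_i², with Y = y_i + Σ_{j≠i} y_j.
First-order condition: 135 − 5y_i − 2Σ_{j≠i} y_j = 0.
In a symmetric equilibrium every mine chooses the same y, so Σ_{j≠i} y_j = 2y. The condition becomes 135 − 9y = 0, giving y = 135/9 = 15.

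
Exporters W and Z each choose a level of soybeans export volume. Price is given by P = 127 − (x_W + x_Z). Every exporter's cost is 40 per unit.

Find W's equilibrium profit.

Exporter W's profit: π = x_W(127 − (x_W + x_Z)) − 40x_W.
∂π/∂x_W = 87 − 2x_W − x_Z = 0, so x_W = 43.5 − 0.5x_Z.
The game is symmetric, so in equilibrium x_Z = x_W: the reaction function gives 1.5x_W = 43.5, hence x_W = 29.
Price P = 127 − 58 = 69.
W's profit: (69 − 40)·29 = 841.

841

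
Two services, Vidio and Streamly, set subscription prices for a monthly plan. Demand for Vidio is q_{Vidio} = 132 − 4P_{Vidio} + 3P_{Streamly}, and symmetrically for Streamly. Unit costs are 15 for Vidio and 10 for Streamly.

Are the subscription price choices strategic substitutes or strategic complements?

Vidio's profit: π = (P_{Vidio} − 15)(132 − 4P_{Vidio} + 3P_{Streamly}).
∂π/∂P_{Vidio} = 192 − 8P_{Vidio} + 3P_{Streamly} = 0 ⇒ P_{Vidio} = 24 + 0.375P_{Streamly}.
The best-response slope dP_{Vidio}/dP_{Streamly} = 0.375 > 0: the reaction function is upward-sloping, so the choices are strategic complements.

strategic complements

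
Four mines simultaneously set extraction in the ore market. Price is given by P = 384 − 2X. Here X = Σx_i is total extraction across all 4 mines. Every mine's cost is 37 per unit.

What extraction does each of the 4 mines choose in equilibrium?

A representative mine's profit is π_i = x_i(384 − 2X) − 37x_i, with X = x_i + Σ_{j≠i} x_j.
First-order condition: 347 − 4x_i − 2Σ_{j≠i} x_j = 0.
In a symmetric equilibrium every mine chooses the same x, so Σ_{j≠i} x_j = 3x. The condition becomes 347 − 10x = 0, giving x = 347/10 = 34.7.

34.7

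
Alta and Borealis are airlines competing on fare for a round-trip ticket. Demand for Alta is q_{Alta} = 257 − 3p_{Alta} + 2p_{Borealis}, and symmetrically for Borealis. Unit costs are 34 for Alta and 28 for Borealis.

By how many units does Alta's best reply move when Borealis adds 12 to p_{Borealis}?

Alta's profit: π = (p_{Alta} − 34)(257 − 3p_{Alta} + 2p_{Borealis}).
∂π/∂p_{Alta} = 359 − 6p_{Alta} + 2p_{Borealis} = 0 ⇒ p_{Alta} = 359/6 + (1/3)p_{Borealis}.
The reaction-function slope is 1/3, so a 12-unit rise in p_{Borealis} moves p_{Alta} by 1/3 × 12 = 4. Alta's best response rises — the actions are strategic complements.

4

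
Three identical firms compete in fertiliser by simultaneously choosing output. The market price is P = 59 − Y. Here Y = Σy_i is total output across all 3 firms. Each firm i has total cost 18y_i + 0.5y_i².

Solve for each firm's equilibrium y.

A representative firm's profit is π_i = y_i(59 − Y) − 18y_i − 0.5y_i², with Y = y_i + Σ_{j≠i} y_j.
First-order condition: 41 − 3y_i − Σ_{j≠i} y_j = 0.
With identical firms, set every y_j = y: then 41 − 3y − 2y = 0, i.e. y = 41/5 = 8.2.

8.2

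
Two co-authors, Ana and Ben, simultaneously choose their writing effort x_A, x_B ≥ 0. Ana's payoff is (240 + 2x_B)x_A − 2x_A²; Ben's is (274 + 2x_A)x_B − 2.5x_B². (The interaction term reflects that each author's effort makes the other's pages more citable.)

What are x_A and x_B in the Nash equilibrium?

Expanding Ana's payoff: 240x_A + 2x_Bx_A − 2x_A².
∂π/∂x_A = 240 + 2x_B − 4x_A = 0, so x_A = 60 + 0.5x_B.
Likewise for Ben: x_B = 54.8 + 0.4x_A.
Solving the two reaction functions simultaneously: (1 − (0.5)(0.4))x_A = 60 + 0.5·54.8, so 0.8x_A = 87.4 and x_A = 109.25.
Then x_B = 54.8 + 0.4·109.25 = 98.5.

109.25, 98.5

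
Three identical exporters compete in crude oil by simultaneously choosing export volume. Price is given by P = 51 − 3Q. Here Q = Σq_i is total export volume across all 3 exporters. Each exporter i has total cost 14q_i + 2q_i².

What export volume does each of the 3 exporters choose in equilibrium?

2.3125

A representative exporter's profit is π_i = q_i(51 − 3Q) − 14q_i − 2q_i², with Q = q_i + Σ_{j≠i} q_j.
First-order condition: 37 − 10q_i − 3Σ_{j≠i} q_j = 0.
Imposing symmetry (q_j = q for all j) turns Σ_{j≠i} q_j into 2q, so 37 = 16q and q = 2.3125.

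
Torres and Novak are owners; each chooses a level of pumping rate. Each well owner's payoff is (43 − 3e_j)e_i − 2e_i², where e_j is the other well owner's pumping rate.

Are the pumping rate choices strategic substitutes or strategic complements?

strategic substitutes

Torres's payoff is (43 − 3e_N)e_T − 2e_T².
∂π/∂e_T = 43 − 3e_N − 4e_T = 0, so e_T = 10.75 − 0.75e_N.
The best-response slope de_T/de_N = −0.75 < 0: the reaction function is downward-sloping, so the choices are strategic substitutes.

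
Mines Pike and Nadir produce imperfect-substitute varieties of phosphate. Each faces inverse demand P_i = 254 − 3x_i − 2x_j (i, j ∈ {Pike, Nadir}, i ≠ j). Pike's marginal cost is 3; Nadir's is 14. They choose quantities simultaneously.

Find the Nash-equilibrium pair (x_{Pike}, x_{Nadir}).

32.0625, 29.3125

Mine Pike's profit: π = x_{Pike}(254 − 3x_{Pike} − 2x_{Nadir}) − 3x_{Pike}.
∂π/∂x_{Pike} = 251 − 6x_{Pike} − 2x_{Nadir} = 0 ⇒ x_{Pike} = 251/6 − (1/3)x_{Nadir}.
Similarly x_{Nadir} = 40 − (1/3)x_{Pike}.
Substituting the second reaction function into the first: x_{Pike} = 251/6 − (1/3)(40 − (1/3)x_{Pike}), which gives (8/9)x_{Pike} = 28.5 ⇒ x_{Pike} = 32.0625.
Then x_{Nadir} = 40 − (1/3)·32.0625 = 29.3125.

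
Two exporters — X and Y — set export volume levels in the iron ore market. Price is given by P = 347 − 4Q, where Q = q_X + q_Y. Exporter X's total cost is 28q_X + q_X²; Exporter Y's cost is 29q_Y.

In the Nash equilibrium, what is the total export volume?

Exporter X's profit: π = q_X(347 − 4(q_X + q_Y)) − 28q_X − q_X².
∂π/∂q_X = 319 − 10q_X − 4q_Y = 0, so q_X = 31.9 − 0.4q_Y.
For Y: ∂π/∂q_Y = 318 − 8q_Y − 4q_X = 0 ⇒ q_Y = 39.75 − 0.5q_X.
Solving the two reaction functions simultaneously: (1 − (−0.4)(−0.5))q_X = 31.9 − 0.4·39.75, so 0.8q_X = 16 and q_X = 20.
Then q_Y = 39.75 − 0.5·20 = 29.75.
Total export volume: 20 + 29.75 = 49.75.

49.75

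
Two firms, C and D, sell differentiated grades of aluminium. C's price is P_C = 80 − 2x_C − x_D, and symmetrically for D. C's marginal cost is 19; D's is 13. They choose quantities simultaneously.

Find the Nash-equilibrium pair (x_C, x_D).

11.8, 13.8

Firm C's profit: π = x_C(80 − 2x_C − x_D) − 19x_C.
∂π/∂x_C = 61 − 4x_C − x_D = 0 ⇒ x_C = 15.25 − 0.25x_D.
Similarly x_D = 16.75 − 0.25x_C.
Substituting the second reaction function into the first: x_C = 15.25 − 0.25(16.75 − 0.25x_C), which gives 0.9375x_C = 11.0625 ⇒ x_C = 11.8.
Then x_D = 16.75 − 0.25·11.8 = 13.8.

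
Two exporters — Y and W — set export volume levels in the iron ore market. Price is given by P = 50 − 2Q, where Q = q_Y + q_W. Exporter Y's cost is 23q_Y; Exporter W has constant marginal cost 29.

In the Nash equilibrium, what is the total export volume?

Exporter Y's profit: π = q_Y(50 − 2(q_Y + q_W)) − 23q_Y.
∂π/∂q_Y = 27 − 4q_Y − 2q_W = 0, so q_Y = 6.75 − 0.5q_W.
By the same steps for W: q_W = 5.25 − 0.5q_Y.
Solving the two reaction functions simultaneously: (1 − (−0.5)(−0.5))q_Y = 6.75 − 0.5·5.25, so 0.75q_Y = 4.125 and q_Y = 5.5.
Then q_W = 5.25 − 0.5·5.5 = 2.5.
Total export volume: 5.5 + 2.5 = 8.

8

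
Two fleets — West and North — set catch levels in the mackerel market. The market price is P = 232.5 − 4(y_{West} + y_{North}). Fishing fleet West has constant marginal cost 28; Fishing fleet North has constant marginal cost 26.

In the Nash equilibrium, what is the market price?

Fishing fleet West's profit: π = y_{West}(232.5 − 4(y_{West} + y_{North})) − 28y_{West}.
∂π/∂y_{West} = 204.5 − 8y_{West} − 4y_{North} = 0, so y_{West} = 25.5625 − 0.5y_{North}.
By the same steps for North: y_{North} = 25.8125 − 0.5y_{West}.
Substituting the second reaction function into the first: y_{West} = 25.5625 − 0.5(25.8125 − 0.5y_{West}), which gives 0.75y_{West} = 405/32 ⇒ y_{West} = 16.875.
Then y_{North} = 25.8125 − 0.5·16.875 = 17.375.
Equilibrium price: P = 232.5 − 4·34.25 = 95.5.

95.5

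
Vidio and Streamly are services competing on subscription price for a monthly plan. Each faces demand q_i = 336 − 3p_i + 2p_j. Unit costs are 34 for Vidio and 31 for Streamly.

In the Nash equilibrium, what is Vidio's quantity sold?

224.8125

Vidio's profit: π = (p_{Vidio} − 34)(336 − 3p_{Vidio} + 2p_{Streamly}).
∂π/∂p_{Vidio} = 438 − 6p_{Vidio} + 2p_{Streamly} = 0 ⇒ p_{Vidio} = 73 + (1/3)p_{Streamly}.
Similarly p_{Streamly} = 71.5 + (1/3)p_{Vidio}.
Substituting the second reaction function into the first: p_{Vidio} = 73 + (1/3)(71.5 + (1/3)p_{Vidio}), which gives (8/9)p_{Vidio} = 581/6 ⇒ p_{Vidio} = 108.9375.
Then p_{Streamly} = 71.5 + (1/3)·108.9375 = 107.8125.
q_{Vidio} = 336 − 3·108.9375 + 2·107.8125 = 224.8125.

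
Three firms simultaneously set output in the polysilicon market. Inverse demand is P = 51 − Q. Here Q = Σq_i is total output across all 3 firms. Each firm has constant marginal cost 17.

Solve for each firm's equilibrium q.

A representative firm's profit is π_i = q_i(51 − Q) − 17q_i, with Q = q_i + Σ_{j≠i} q_j.
First-order condition: 34 − 2q_i − Σ_{j≠i} q_j = 0.
Imposing symmetry (q_j = q for all j) turns Σ_{j≠i} q_j into 2q, so 34 = 4q and q = 8.5.

8.5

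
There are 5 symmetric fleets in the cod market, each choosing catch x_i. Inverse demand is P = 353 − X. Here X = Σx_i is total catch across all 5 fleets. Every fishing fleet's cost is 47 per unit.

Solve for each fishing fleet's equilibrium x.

51

A representative fishing fleet's profit is π_i = x_i(353 − X) − 47x_i, with X = x_i + Σ_{j≠i} x_j.
First-order condition: 306 − 2x_i − Σ_{j≠i} x_j = 0.
With identical fishing fleets, set every x_j = x: then 306 − 2x − 4x = 0, i.e. x = 306/6 = 51.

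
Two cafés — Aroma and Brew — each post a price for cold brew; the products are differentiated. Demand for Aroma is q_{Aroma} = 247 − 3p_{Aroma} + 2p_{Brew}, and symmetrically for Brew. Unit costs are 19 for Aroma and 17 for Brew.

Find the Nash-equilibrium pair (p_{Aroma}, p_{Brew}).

75.625, 74.875

Aroma's profit: π = (p_{Aroma} − 19)(247 − 3p_{Aroma} + 2p_{Brew}).
∂π/∂p_{Aroma} = 304 − 6p_{Aroma} + 2p_{Brew} = 0 ⇒ p_{Aroma} = 152/3 + (1/3)p_{Brew}.
Similarly p_{Brew} = 149/3 + (1/3)p_{Aroma}.
Plugging p_{Brew} into Aroma's best response: p_{Aroma} = 152/3 + (1/3)(149/3 + (1/3)p_{Aroma}) ⇒ (8/9)p_{Aroma} = 605/9, so p_{Aroma} = 75.625.
Then p_{Brew} = 149/3 + (1/3)·75.625 = 74.875.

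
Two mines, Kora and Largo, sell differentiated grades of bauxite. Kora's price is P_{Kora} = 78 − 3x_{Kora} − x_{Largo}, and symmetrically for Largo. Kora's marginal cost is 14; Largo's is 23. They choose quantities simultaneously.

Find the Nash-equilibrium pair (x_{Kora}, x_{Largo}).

Mine Kora's profit: π = x_{Kora}(78 − 3x_{Kora} − x_{Largo}) − 14x_{Kora}.
∂π/∂x_{Kora} = 64 − 6x_{Kora} − x_{Largo} = 0 ⇒ x_{Kora} = 32/3 − (1/6)x_{Largo}.
Similarly x_{Largo} = 55/6 − (1/6)x_{Kora}.
Plugging x_{Largo} into Kora's best response: x_{Kora} = 32/3 − (1/6)(55/6 − (1/6)x_{Kora}) ⇒ (35/36)x_{Kora} = 329/36, so x_{Kora} = 9.4.
Then x_{Largo} = 55/6 − (1/6)·9.4 = 7.6.

9.4, 7.6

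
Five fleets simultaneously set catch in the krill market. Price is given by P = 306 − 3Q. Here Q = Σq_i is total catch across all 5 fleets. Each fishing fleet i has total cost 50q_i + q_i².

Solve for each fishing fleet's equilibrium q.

12.8

A representative fishing fleet's profit is π_i = q_i(306 − 3Q) − 50q_i − q_i², with Q = q_i + Σ_{j≠i} q_j.
First-order condition: 256 − 8q_i − 3Σ_{j≠i} q_j = 0.
Imposing symmetry (q_j = q for all j) turns Σ_{j≠i} q_j into 4q, so 256 = 20q and q = 12.8.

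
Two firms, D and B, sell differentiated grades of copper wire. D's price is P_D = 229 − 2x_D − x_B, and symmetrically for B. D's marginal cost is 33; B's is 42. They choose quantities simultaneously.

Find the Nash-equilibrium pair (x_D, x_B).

Firm D's profit: π = x_D(229 − 2x_D − x_B) − 33x_D.
∂π/∂x_D = 196 − 4x_D − x_B = 0 ⇒ x_D = 49 − 0.25x_B.
Similarly x_B = 46.75 − 0.25x_D.
Solving the two reaction functions simultaneously: (1 − (−0.25)(−0.25))x_D = 49 − 0.25·46.75, so 0.9375x_D = 37.3125 and x_D = 39.8.
Then x_B = 46.75 − 0.25·39.8 = 36.8.

39.8, 36.8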